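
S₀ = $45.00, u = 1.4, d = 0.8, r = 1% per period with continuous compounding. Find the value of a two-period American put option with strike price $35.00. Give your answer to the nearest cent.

Risk-neutral probability p = (e^0.01 − 0.8)/(1.4 − 0.8) = 0.2101/0.6000 = 0.3501
Terminal stock prices: S_uu = 88.2, S_ud = 50.4, S_dd = 28.8
Terminal payoffs (K − S): max(-53.2, 0) = 0, max(-15.4, 0) = 0, max(6.2, 0) = 6.2
Node u (S = 63): continuation = e^(−0.01)·[0.3501·0.0000 + 0.6499·0.0000] = 0.0000; exercise value = 0.0000 ≤ continuation, so V_u = 0.0000
Node d (S = 36): continuation = e^(−0.01)·[0.3501·0.0000 + 0.6499·6.2000] = 3.9894; exercise value = 0.0000 ≤ continuation, so V_d = 3.9894
Node 0 (S = 45): continuation = e^(−0.01)·[0.3501·0.0000 + 0.6499·3.9894] = 2.5670; exercise value = 0.0000 ≤ continuation, so V_0 = 2.5670

$2.57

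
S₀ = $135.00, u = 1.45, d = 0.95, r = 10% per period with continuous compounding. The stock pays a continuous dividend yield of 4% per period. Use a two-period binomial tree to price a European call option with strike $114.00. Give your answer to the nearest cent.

$31.29

Per-period risk-free factor R = e^0.1 = 1.1052; dividend-adjusted growth = e^(0.1−0.04) = 1.0618.
Risk-neutral probability p = (1.0618 − 0.95)/(1.45 − 0.95) = 0.1118/0.5000 = 0.2237
Terminal stock prices: S_uu = 283.8, S_ud = 186, S_dd = 121.8
Terminal payoffs (S − K): max(169.8, 0) = 169.8, max(71.96, 0) = 71.96, max(7.837, 0) = 7.837
Node u (S = 195.8): V_u = e^(−0.1)·[0.2237·169.8375 + 0.7763·71.9625] = 84.9231
Node d (S = 128.2): V_d = e^(−0.1)·[0.2237·71.9625 + 0.7763·7.8375] = 20.0698
Node 0 (S = 135): V_0 = e^(−0.1)·[0.2237·84.9231 + 0.7763·20.0698] = 31.2854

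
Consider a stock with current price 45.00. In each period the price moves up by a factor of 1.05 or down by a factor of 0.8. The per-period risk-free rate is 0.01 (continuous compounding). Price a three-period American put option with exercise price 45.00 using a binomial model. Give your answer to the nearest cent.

2.95

Risk-neutral probability p = (e^0.01 − 0.8)/(1.05 − 0.8) = 0.2101/0.2500 = 0.8402
Terminal stock prices: S_uuu = 52.09, S_uud = 39.69, S_udd = 30.24, S_ddd = 23.04
Terminal payoffs (K − S): max(-7.093, 0) = 0, max(5.31, 0) = 5.31, max(14.76, 0) = 14.76, max(21.96, 0) = 21.96
Node uu (S = 49.61): continuation = e^(−0.01)·[0.8402·0.0000 + 0.1598·5.3100] = 0.8401; exercise value = 0.0000 ≤ continuation, so V_uu = 0.8401
Node ud (S = 37.8): continuation = e^(−0.01)·[0.8402·5.3100 + 0.1598·14.7600] = 6.7522; exercise value = 7.2000 > continuation, so V_ud = 7.2000 (exercise)
Node dd (S = 28.8): continuation = e^(−0.01)·[0.8402·14.7600 + 0.1598·21.9600] = 15.7522; exercise value = 16.2000 > continuation, so V_dd = 16.2000 (exercise)
Node u (S = 47.25): continuation = e^(−0.01)·[0.8402·0.8401 + 0.1598·7.2000] = 1.8379; exercise value = 0.0000 ≤ continuation, so V_u = 1.8379
Node d (S = 36): continuation = e^(−0.01)·[0.8402·7.2000 + 0.1598·16.2000] = 8.5522; exercise value = 9.0000 > continuation, so V_d = 9.0000 (exercise)
Node 0 (S = 45): continuation = e^(−0.01)·[0.8402·1.8379 + 0.1598·9.0000] = 2.9527; exercise value = 0.0000 ≤ continuation, so V_0 = 2.9527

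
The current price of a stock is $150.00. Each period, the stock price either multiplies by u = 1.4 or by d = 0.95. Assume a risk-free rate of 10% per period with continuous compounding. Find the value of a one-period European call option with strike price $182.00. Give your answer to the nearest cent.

Risk-neutral probability p = (e^0.1 − 0.95)/(1.4 − 0.95) = 0.1552/0.4500 = 0.3448
Terminal stock prices: S_u = 210, S_d = 142.5
Terminal payoffs (S − K): max(28, 0) = 28, max(-39.5, 0) = 0
Node 0 (S = 150): V_0 = e^(−0.1)·[0.3448·28.0000 + 0.6552·0.0000] = 8.7363

$8.74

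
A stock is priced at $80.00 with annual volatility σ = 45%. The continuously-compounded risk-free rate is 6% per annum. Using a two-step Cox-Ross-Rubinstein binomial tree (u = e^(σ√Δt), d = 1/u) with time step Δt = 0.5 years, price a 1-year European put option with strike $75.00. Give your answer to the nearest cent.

$8.70

CRR parameters: u = e^(σ√Δt) = e^(0.45·√0.5) = 1.3746, d = 1/u = 0.7275
Per-period rate: rΔt = 0.06·0.5 = 0.03, so R = e^0.03 = 1.0305
Risk-neutral probability p = (e^0.03 − 0.7275)/(1.3746 − 0.7275) = 0.3030/0.6472 = 0.4682
Terminal stock prices: S_uu = 151.2, S_ud = 80, S_dd = 42.34
Terminal payoffs (K − S): max(-76.17, 0) = 0, max(-5, 0) = 0, max(32.66, 0) = 32.66
Node u (S = 110): V_u = e^(−0.03)·[0.4682·0.0000 + 0.5318·0.0000] = 0.0000
Node d (S = 58.2): V_d = e^(−0.03)·[0.4682·0.0000 + 0.5318·32.6643] = 16.8584
Node 0 (S = 80): V_0 = e^(−0.03)·[0.4682·0.0000 + 0.5318·16.8584] = 8.7008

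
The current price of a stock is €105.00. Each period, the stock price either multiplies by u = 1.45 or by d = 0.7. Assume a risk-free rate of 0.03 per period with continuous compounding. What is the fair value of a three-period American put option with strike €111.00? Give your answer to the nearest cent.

Risk-neutral probability p = (e^0.03 − 0.7)/(1.45 − 0.7) = 0.3305/0.7500 = 0.4406
Terminal stock prices: S_uuu = 320.1, S_uud = 154.5, S_udd = 74.6, S_ddd = 36.01
Terminal payoffs (K − S): max(-209.1, 0) = 0, max(-43.53, 0) = 0, max(36.4, 0) = 36.4, max(74.99, 0) = 74.99
Node uu (S = 220.8): continuation = e^(−0.03)·[0.4406·0.0000 + 0.5594·0.0000] = 0.0000; exercise value = 0.0000 ≤ continuation, so V_uu = 0.0000
Node ud (S = 106.6): continuation = e^(−0.03)·[0.4406·0.0000 + 0.5594·36.3975] = 19.7588; exercise value = 4.4250 ≤ continuation, so V_ud = 19.7588
Node dd (S = 51.45): continuation = e^(−0.03)·[0.4406·36.3975 + 0.5594·74.9850] = 56.2695; exercise value = 59.5500 > continuation, so V_dd = 59.5500 (exercise)
Node u (S = 152.2): continuation = e^(−0.03)·[0.4406·0.0000 + 0.5594·19.7588] = 10.7263; exercise value = 0.0000 ≤ continuation, so V_u = 10.7263
Node d (S = 73.5): continuation = e^(−0.03)·[0.4406·19.7588 + 0.5594·59.5500] = 40.7759; exercise value = 37.5000 ≤ continuation, so V_d = 40.7759
Node 0 (S = 105): continuation = e^(−0.03)·[0.4406·10.7263 + 0.5594·40.7759] = 26.7221; exercise value = 6.0000 ≤ continuation, so V_0 = 26.7221

€26.72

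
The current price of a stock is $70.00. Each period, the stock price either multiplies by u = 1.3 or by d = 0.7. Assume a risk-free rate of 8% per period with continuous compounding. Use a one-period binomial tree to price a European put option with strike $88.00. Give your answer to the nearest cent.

Risk-neutral probability p = (e^0.08 − 0.7)/(1.3 − 0.7) = 0.3833/0.6000 = 0.6388
Terminal stock prices: S_u = 91, S_d = 49
Terminal payoffs (K − S): max(-3, 0) = 0, max(39, 0) = 39
Node 0 (S = 70): V_0 = e^(−0.08)·[0.6388·0.0000 + 0.3612·39.0000] = 13.0033

$13.00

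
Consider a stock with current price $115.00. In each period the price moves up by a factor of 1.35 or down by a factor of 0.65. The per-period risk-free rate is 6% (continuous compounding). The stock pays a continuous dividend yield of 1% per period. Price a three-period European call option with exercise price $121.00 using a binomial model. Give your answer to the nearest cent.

Per-period risk-free factor R = e^0.06 = 1.0618; dividend-adjusted growth = e^(0.06−0.01) = 1.0513.
Risk-neutral probability p = (1.0513 − 0.65)/(1.35 − 0.65) = 0.4013/0.7000 = 0.5732
Terminal stock prices: S_uuu = 282.9, S_uud = 136.2, S_udd = 65.59, S_ddd = 31.58
Terminal payoffs (S − K): max(161.9, 0) = 161.9, max(15.23, 0) = 15.23, max(-55.41, 0) = 0, max(-89.42, 0) = 0
Node uu (S = 209.6): V_uu = e^(−0.06)·[0.5732·161.9431 + 0.4268·15.2319] = 93.5486
Node ud (S = 100.9): V_ud = e^(−0.06)·[0.5732·15.2319 + 0.4268·0.0000] = 8.2231
Node dd (S = 48.59): V_dd = e^(−0.06)·[0.5732·0.0000 + 0.4268·0.0000] = 0.0000
Node u (S = 155.2): V_u = e^(−0.06)·[0.5732·93.5486 + 0.4268·8.2231] = 53.8081
Node d (S = 74.75): V_d = e^(−0.06)·[0.5732·8.2231 + 0.4268·0.0000] = 4.4393
Node 0 (S = 115): V_0 = e^(−0.06)·[0.5732·53.8081 + 0.4268·4.4393] = 30.8331

$30.83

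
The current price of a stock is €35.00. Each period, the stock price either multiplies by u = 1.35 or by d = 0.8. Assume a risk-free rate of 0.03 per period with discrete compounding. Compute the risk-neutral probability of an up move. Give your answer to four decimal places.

p = 0.4182

Risk-neutral probability p = (1 + 0.03 − 0.8)/(1.35 − 0.8) = 0.2300/0.5500 = 0.4182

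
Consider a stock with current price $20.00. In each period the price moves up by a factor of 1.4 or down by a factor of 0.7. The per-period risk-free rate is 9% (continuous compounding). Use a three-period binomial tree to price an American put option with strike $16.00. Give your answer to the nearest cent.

Risk-neutral probability p = (e^0.09 − 0.7)/(1.4 − 0.7) = 0.3942/0.7000 = 0.5631
Terminal stock prices: S_uuu = 54.88, S_uud = 27.44, S_udd = 13.72, S_ddd = 6.86
Terminal payoffs (K − S): max(-38.88, 0) = 0, max(-11.44, 0) = 0, max(2.28, 0) = 2.28, max(9.14, 0) = 9.14
Node uu (S = 39.2): continuation = e^(−0.09)·[0.5631·0.0000 + 0.4369·0.0000] = 0.0000; exercise value = 0.0000 ≤ continuation, so V_uu = 0.0000
Node ud (S = 19.6): continuation = e^(−0.09)·[0.5631·0.0000 + 0.4369·2.2800] = 0.9104; exercise value = 0.0000 ≤ continuation, so V_ud = 0.9104
Node dd (S = 9.8): continuation = e^(−0.09)·[0.5631·2.2800 + 0.4369·9.1400] = 4.8229; exercise value = 6.2000 > continuation, so V_dd = 6.2000 (exercise)
Node u (S = 28): continuation = e^(−0.09)·[0.5631·0.0000 + 0.4369·0.9104] = 0.3635; exercise value = 0.0000 ≤ continuation, so V_u = 0.3635
Node d (S = 14): continuation = e^(−0.09)·[0.5631·0.9104 + 0.4369·6.2000] = 2.9441; exercise value = 2.0000 ≤ continuation, so V_d = 2.9441
Node 0 (S = 20): continuation = e^(−0.09)·[0.5631·0.3635 + 0.4369·2.9441] = 1.3626; exercise value = 0.0000 ≤ continuation, so V_0 = 1.3626

$1.36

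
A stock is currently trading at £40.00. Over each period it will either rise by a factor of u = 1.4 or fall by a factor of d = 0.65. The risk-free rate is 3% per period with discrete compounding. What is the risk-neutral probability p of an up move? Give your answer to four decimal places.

Risk-neutral probability p = (1 + 0.03 − 0.65)/(1.4 − 0.65) = 0.3800/0.7500 = 0.5067

p = 0.5067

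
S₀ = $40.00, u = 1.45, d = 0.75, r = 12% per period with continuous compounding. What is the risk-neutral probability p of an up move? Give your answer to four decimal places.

Risk-neutral probability p = (e^0.12 − 0.75)/(1.45 − 0.75) = 0.3775/0.7000 = 0.5393

p = 0.5393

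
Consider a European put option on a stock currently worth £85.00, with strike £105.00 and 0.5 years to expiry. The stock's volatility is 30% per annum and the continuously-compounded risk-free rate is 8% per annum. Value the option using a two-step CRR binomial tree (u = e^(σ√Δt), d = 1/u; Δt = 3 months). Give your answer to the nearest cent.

£18.51

CRR parameters: u = e^(σ√Δt) = e^(0.3·√0.25) = 1.1618, d = 1/u = 0.8607
Per-period rate: rΔt = 0.08·0.25 = 0.02, so R = e^0.02 = 1.0202
Risk-neutral probability p = (e^0.02 − 0.8607)/(1.1618 − 0.8607) = 0.1595/0.3011 = 0.5297
Terminal stock prices: S_uu = 114.7, S_ud = 85, S_dd = 62.97
Terminal payoffs (K − S): max(-9.738, 0) = 0, max(20, 0) = 20, max(42.03, 0) = 42.03
Node u (S = 98.76): V_u = e^(−0.02)·[0.5297·0.0000 + 0.4703·20.0000] = 9.2206
Node d (S = 73.16): V_d = e^(−0.02)·[0.5297·20.0000 + 0.4703·42.0305] = 29.7607
Node 0 (S = 85): V_0 = e^(−0.02)·[0.5297·9.2206 + 0.4703·29.7607] = 18.5076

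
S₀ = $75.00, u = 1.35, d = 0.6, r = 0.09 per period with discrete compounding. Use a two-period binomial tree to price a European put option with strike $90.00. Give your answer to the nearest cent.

$17.52

Risk-neutral probability p = (1 + 0.09 − 0.6)/(1.35 − 0.6) = 0.4900/0.7500 = 0.6533
Terminal stock prices: S_uu = 136.7, S_ud = 60.75, S_dd = 27
Terminal payoffs (K − S): max(-46.69, 0) = 0, max(29.25, 0) = 29.25, max(63, 0) = 63
Node u (S = 101.2): V_u = 1/1.09·[0.6533·0.0000 + 0.3467·29.2500] = 9.3028
Node d (S = 45): V_d = 1/1.09·[0.6533·29.2500 + 0.3467·63.0000] = 37.5688
Node 0 (S = 75): V_0 = 1/1.09·[0.6533·9.3028 + 0.3467·37.5688] = 17.5245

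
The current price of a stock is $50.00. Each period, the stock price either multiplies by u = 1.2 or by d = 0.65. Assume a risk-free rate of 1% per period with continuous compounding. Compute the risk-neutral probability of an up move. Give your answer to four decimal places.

Risk-neutral probability p = (e^0.01 − 0.65)/(1.2 − 0.65) = 0.3601/0.5500 = 0.6546

p = 0.6546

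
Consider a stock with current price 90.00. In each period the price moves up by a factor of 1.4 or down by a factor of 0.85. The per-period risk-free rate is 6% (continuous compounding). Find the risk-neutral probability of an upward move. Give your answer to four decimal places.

Risk-neutral probability p = (e^0.06 − 0.85)/(1.4 − 0.85) = 0.2118/0.5500 = 0.3852

p = 0.3852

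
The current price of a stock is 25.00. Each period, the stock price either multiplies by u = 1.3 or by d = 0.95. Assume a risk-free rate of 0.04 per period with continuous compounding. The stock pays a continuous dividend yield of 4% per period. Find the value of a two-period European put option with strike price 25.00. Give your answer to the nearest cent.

Per-period risk-free factor R = e^0.04 = 1.0408; dividend-adjusted growth = e^(0.04−0.04) = 1.0000.
Risk-neutral probability p = (1.0000 − 0.95)/(1.3 − 0.95) = 0.0500/0.3500 = 0.1429
Terminal stock prices: S_uu = 42.25, S_ud = 30.88, S_dd = 22.56
Terminal payoffs (K − S): max(-17.25, 0) = 0, max(-5.875, 0) = 0, max(2.438, 0) = 2.438
Node u (S = 32.5): V_u = e^(−0.04)·[0.1429·0.0000 + 0.8571·0.0000] = 0.0000
Node d (S = 23.75): V_d = e^(−0.04)·[0.1429·0.0000 + 0.8571·2.4375] = 2.0074
Node 0 (S = 25): V_0 = e^(−0.04)·[0.1429·0.0000 + 0.8571·2.0074] = 1.6531

1.65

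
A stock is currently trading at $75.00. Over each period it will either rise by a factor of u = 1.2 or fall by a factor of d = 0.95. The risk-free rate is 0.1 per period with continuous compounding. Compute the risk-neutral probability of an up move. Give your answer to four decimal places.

Risk-neutral probability p = (e^0.1 − 0.95)/(1.2 − 0.95) = 0.1552/0.2500 = 0.6207

p = 0.6207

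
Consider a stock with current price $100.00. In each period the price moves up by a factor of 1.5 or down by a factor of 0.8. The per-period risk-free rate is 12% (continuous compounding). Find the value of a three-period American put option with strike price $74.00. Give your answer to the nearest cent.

Risk-neutral probability p = (e^0.12 − 0.8)/(1.5 − 0.8) = 0.3275/0.7000 = 0.4679
Terminal stock prices: S_uuu = 337.5, S_uud = 180, S_udd = 96, S_ddd = 51.2
Terminal payoffs (K − S): max(-263.5, 0) = 0, max(-106, 0) = 0, max(-22, 0) = 0, max(22.8, 0) = 22.8
Node uu (S = 225): continuation = e^(−0.12)·[0.4679·0.0000 + 0.5321·0.0000] = 0.0000; exercise value = 0.0000 ≤ continuation, so V_uu = 0.0000
Node ud (S = 120): continuation = e^(−0.12)·[0.4679·0.0000 + 0.5321·0.0000] = 0.0000; exercise value = 0.0000 ≤ continuation, so V_ud = 0.0000
Node dd (S = 64): continuation = e^(−0.12)·[0.4679·0.0000 + 0.5321·22.8000] = 10.7610; exercise value = 10.0000 ≤ continuation, so V_dd = 10.7610
Node u (S = 150): continuation = e^(−0.12)·[0.4679·0.0000 + 0.5321·0.0000] = 0.0000; exercise value = 0.0000 ≤ continuation, so V_u = 0.0000
Node d (S = 80): continuation = e^(−0.12)·[0.4679·0.0000 + 0.5321·10.7610] = 5.0789; exercise value = 0.0000 ≤ continuation, so V_d = 5.0789
Node 0 (S = 100): continuation = e^(−0.12)·[0.4679·0.0000 + 0.5321·5.0789] = 2.3971; exercise value = 0.0000 ≤ continuation, so V_0 = 2.3971

$2.40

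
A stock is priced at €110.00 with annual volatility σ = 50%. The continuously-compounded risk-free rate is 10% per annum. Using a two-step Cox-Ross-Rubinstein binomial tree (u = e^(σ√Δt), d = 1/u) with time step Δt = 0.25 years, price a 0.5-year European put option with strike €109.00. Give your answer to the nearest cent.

€10.55

CRR parameters: u = e^(σ√Δt) = e^(0.5·√0.25) = 1.2840, d = 1/u = 0.7788
Per-period rate: rΔt = 0.1·0.25 = 0.025, so R = e^0.025 = 1.0253
Risk-neutral probability p = (e^0.025 − 0.7788)/(1.2840 − 0.7788) = 0.2465/0.5052 = 0.4879
Terminal stock prices: S_uu = 181.4, S_ud = 110, S_dd = 66.72
Terminal payoffs (K − S): max(-72.36, 0) = 0, max(-1, 0) = 0, max(42.28, 0) = 42.28
Node u (S = 141.2): V_u = e^(−0.025)·[0.4879·0.0000 + 0.5121·0.0000] = 0.0000
Node d (S = 85.67): V_d = e^(−0.025)·[0.4879·0.0000 + 0.5121·42.2816] = 21.1166
Node 0 (S = 110): V_0 = e^(−0.025)·[0.4879·0.0000 + 0.5121·21.1166] = 10.5462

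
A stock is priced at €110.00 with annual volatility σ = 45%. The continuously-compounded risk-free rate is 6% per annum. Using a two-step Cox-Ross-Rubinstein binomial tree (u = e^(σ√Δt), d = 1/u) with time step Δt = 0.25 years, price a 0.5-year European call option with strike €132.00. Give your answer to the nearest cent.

CRR parameters: u = e^(σ√Δt) = e^(0.45·√0.25) = 1.2523, d = 1/u = 0.7985
Per-period rate: rΔt = 0.06·0.25 = 0.015, so R = e^0.015 = 1.0151
Risk-neutral probability p = (e^0.015 − 0.7985)/(1.2523 − 0.7985) = 0.2166/0.4538 = 0.4773
Terminal stock prices: S_uu = 172.5, S_ud = 110, S_dd = 70.14
Terminal payoffs (S − K): max(40.51, 0) = 40.51, max(-22, 0) = 0, max(-61.86, 0) = 0
Node u (S = 137.8): V_u = e^(−0.015)·[0.4773·40.5143 + 0.5227·0.0000] = 19.0492
Node d (S = 87.84): V_d = e^(−0.015)·[0.4773·0.0000 + 0.5227·0.0000] = 0.0000
Node 0 (S = 110): V_0 = e^(−0.015)·[0.4773·19.0492 + 0.5227·0.0000] = 8.9566

€8.96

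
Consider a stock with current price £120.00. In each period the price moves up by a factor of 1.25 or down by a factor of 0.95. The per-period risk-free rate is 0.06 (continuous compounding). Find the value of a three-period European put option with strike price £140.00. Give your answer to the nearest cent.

£9.35

Risk-neutral probability p = (e^0.06 − 0.95)/(1.25 − 0.95) = 0.1118/0.3000 = 0.3728
Terminal stock prices: S_uuu = 234.4, S_uud = 178.1, S_udd = 135.4, S_ddd = 102.9
Terminal payoffs (K − S): max(-94.38, 0) = 0, max(-38.12, 0) = 0, max(4.625, 0) = 4.625, max(37.12, 0) = 37.12
Node uu (S = 187.5): V_uu = e^(−0.06)·[0.3728·0.0000 + 0.6272·0.0000] = 0.0000
Node ud (S = 142.5): V_ud = e^(−0.06)·[0.3728·0.0000 + 0.6272·4.6250] = 2.7319
Node dd (S = 108.3): V_dd = e^(−0.06)·[0.3728·4.6250 + 0.6272·37.1150] = 23.5470
Node u (S = 150): V_u = e^(−0.06)·[0.3728·0.0000 + 0.6272·2.7319] = 1.6137
Node d (S = 114): V_d = e^(−0.06)·[0.3728·2.7319 + 0.6272·23.5470] = 14.8680
Node 0 (S = 120): V_0 = e^(−0.06)·[0.3728·1.6137 + 0.6272·14.8680] = 9.3489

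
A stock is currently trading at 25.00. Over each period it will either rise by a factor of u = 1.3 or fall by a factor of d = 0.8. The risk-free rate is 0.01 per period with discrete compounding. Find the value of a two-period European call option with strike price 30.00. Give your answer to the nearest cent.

Risk-neutral probability p = (1 + 0.01 − 0.8)/(1.3 − 0.8) = 0.2100/0.5000 = 0.4200
Terminal stock prices: S_uu = 42.25, S_ud = 26, S_dd = 16
Terminal payoffs (S − K): max(12.25, 0) = 12.25, max(-4, 0) = 0, max(-14, 0) = 0
Node u (S = 32.5): V_u = 1/1.01·[0.4200·12.2500 + 0.5800·0.0000] = 5.0941
Node d (S = 20): V_d = 1/1.01·[0.4200·0.0000 + 0.5800·0.0000] = 0.0000
Node 0 (S = 25): V_0 = 1/1.01·[0.4200·5.0941 + 0.5800·0.0000] = 2.1183

2.12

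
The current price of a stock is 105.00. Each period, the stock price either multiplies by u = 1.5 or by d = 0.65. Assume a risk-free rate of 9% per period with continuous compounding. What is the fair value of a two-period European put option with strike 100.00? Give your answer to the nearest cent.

Risk-neutral probability p = (e^0.09 − 0.65)/(1.5 − 0.65) = 0.4442/0.8500 = 0.5226
Terminal stock prices: S_uu = 236.2, S_ud = 102.4, S_dd = 44.36
Terminal payoffs (K − S): max(-136.2, 0) = 0, max(-2.375, 0) = 0, max(55.64, 0) = 55.64
Node u (S = 157.5): V_u = e^(−0.09)·[0.5226·0.0000 + 0.4774·0.0000] = 0.0000
Node d (S = 68.25): V_d = e^(−0.09)·[0.5226·0.0000 + 0.4774·55.6375] = 24.2774
Node 0 (S = 105): V_0 = e^(−0.09)·[0.5226·0.0000 + 0.4774·24.2774] = 10.5934

10.59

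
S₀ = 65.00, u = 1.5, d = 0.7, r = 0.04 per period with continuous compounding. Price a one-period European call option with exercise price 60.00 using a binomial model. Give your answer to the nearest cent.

Risk-neutral probability p = (e^0.04 − 0.7)/(1.5 − 0.7) = 0.3408/0.8000 = 0.4260
Terminal stock prices: S_u = 97.5, S_d = 45.5
Terminal payoffs (S − K): max(37.5, 0) = 37.5, max(-14.5, 0) = 0
Node 0 (S = 65): V_0 = e^(−0.04)·[0.4260·37.5000 + 0.5740·0.0000] = 15.3491

15.35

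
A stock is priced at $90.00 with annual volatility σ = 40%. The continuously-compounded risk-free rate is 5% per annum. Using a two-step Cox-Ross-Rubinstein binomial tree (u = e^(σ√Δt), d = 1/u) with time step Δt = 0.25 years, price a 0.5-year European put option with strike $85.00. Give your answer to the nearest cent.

$6.47

CRR parameters: u = e^(σ√Δt) = e^(0.4·√0.25) = 1.2214, d = 1/u = 0.8187
Per-period rate: rΔt = 0.05·0.25 = 0.0125, so R = e^0.0125 = 1.0126
Risk-neutral probability p = (e^0.0125 − 0.8187)/(1.2214 − 0.8187) = 0.1938/0.4027 = 0.4814
Terminal stock prices: S_uu = 134.3, S_ud = 90, S_dd = 60.33
Terminal payoffs (K − S): max(-49.26, 0) = 0, max(-5, 0) = 0, max(24.67, 0) = 24.67
Node u (S = 109.9): V_u = e^(−0.0125)·[0.4814·0.0000 + 0.5186·0.0000] = 0.0000
Node d (S = 73.69): V_d = e^(−0.0125)·[0.4814·0.0000 + 0.5186·24.6712] = 12.6355
Node 0 (S = 90): V_0 = e^(−0.0125)·[0.4814·0.0000 + 0.5186·12.6355] = 6.4713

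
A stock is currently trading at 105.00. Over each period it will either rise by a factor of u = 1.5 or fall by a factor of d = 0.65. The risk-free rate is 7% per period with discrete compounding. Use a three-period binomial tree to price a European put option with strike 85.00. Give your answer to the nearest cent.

11.65

Risk-neutral probability p = (1 + 0.07 − 0.65)/(1.5 − 0.65) = 0.4200/0.8500 = 0.4941
Terminal stock prices: S_uuu = 354.4, S_uud = 153.6, S_udd = 66.54, S_ddd = 28.84
Terminal payoffs (K − S): max(-269.4, 0) = 0, max(-68.56, 0) = 0, max(18.46, 0) = 18.46, max(56.16, 0) = 56.16
Node uu (S = 236.2): V_uu = 1/1.07·[0.4941·0.0000 + 0.5059·0.0000] = 0.0000
Node ud (S = 102.4): V_ud = 1/1.07·[0.4941·0.0000 + 0.5059·18.4562] = 8.7259
Node dd (S = 44.36): V_dd = 1/1.07·[0.4941·18.4562 + 0.5059·56.1644] = 35.0768
Node u (S = 157.5): V_u = 1/1.07·[0.4941·0.0000 + 0.5059·8.7259] = 4.1255
Node d (S = 68.25): V_d = 1/1.07·[0.4941·8.7259 + 0.5059·35.0768] = 20.6134
Node 0 (S = 105): V_0 = 1/1.07·[0.4941·4.1255 + 0.5059·20.6134] = 11.6509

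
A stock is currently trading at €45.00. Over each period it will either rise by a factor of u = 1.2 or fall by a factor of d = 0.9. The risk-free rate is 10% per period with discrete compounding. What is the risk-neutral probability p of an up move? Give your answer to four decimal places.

p = 0.6667

Risk-neutral probability p = (1 + 0.1 − 0.9)/(1.2 − 0.9) = 0.2000/0.3000 = 0.6667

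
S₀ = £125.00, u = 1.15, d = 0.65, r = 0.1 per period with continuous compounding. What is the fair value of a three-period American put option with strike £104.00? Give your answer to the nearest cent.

£2.55

Risk-neutral probability p = (e^0.1 − 0.65)/(1.15 − 0.65) = 0.4552/0.5000 = 0.9103
Terminal stock prices: S_uuu = 190.1, S_uud = 107.5, S_udd = 60.73, S_ddd = 34.33
Terminal payoffs (K − S): max(-86.11, 0) = 0, max(-3.453, 0) = 0, max(43.27, 0) = 43.27, max(69.67, 0) = 69.67
Node uu (S = 165.3): continuation = e^(−0.1)·[0.9103·0.0000 + 0.0897·0.0000] = 0.0000; exercise value = 0.0000 ≤ continuation, so V_uu = 0.0000
Node ud (S = 93.44): continuation = e^(−0.1)·[0.9103·0.0000 + 0.0897·43.2656] = 3.5100; exercise value = 10.5625 > continuation, so V_ud = 10.5625 (exercise)
Node dd (S = 52.81): continuation = e^(−0.1)·[0.9103·43.2656 + 0.0897·69.6719] = 41.2906; exercise value = 51.1875 > continuation, so V_dd = 51.1875 (exercise)
Node u (S = 143.8): continuation = e^(−0.1)·[0.9103·0.0000 + 0.0897·10.5625] = 0.8569; exercise value = 0.0000 ≤ continuation, so V_u = 0.8569
Node d (S = 81.25): continuation = e^(−0.1)·[0.9103·10.5625 + 0.0897·51.1875] = 12.8531; exercise value = 22.7500 > continuation, so V_d = 22.7500 (exercise)
Node 0 (S = 125): continuation = e^(−0.1)·[0.9103·0.8569 + 0.0897·22.7500] = 2.5515; exercise value = 0.0000 ≤ continuation, so V_0 = 2.5515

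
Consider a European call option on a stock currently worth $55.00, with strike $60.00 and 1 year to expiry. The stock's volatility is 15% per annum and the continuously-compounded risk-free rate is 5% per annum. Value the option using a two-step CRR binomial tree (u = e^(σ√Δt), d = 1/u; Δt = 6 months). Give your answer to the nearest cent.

CRR parameters: u = e^(σ√Δt) = e^(0.15·√0.5) = 1.1119, d = 1/u = 0.8994
Per-period rate: rΔt = 0.05·0.5 = 0.025, so R = e^0.025 = 1.0253
Risk-neutral probability p = (e^0.025 − 0.8994)/(1.1119 − 0.8994) = 0.1259/0.2125 = 0.5926
Terminal stock prices: S_uu = 68, S_ud = 55, S_dd = 44.49
Terminal payoffs (S − K): max(7.997, 0) = 7.997, max(-5, 0) = 0, max(-15.51, 0) = 0
Node u (S = 61.15): V_u = e^(−0.025)·[0.5926·7.9971 + 0.4074·0.0000] = 4.6222
Node d (S = 49.47): V_d = e^(−0.025)·[0.5926·0.0000 + 0.4074·0.0000] = 0.0000
Node 0 (S = 55): V_0 = e^(−0.025)·[0.5926·4.6222 + 0.4074·0.0000] = 2.6716

$2.67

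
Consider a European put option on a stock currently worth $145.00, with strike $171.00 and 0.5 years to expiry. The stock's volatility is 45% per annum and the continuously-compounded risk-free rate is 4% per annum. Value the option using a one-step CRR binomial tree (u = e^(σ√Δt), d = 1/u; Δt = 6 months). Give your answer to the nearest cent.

$35.17

CRR parameters: u = e^(σ√Δt) = e^(0.45·√0.5) = 1.3746, d = 1/u = 0.7275
Per-period rate: rΔt = 0.04·0.5 = 0.02, so R = e^0.02 = 1.0202
Risk-neutral probability p = (e^0.02 − 0.7275)/(1.3746 − 0.7275) = 0.2927/0.6472 = 0.4523
Terminal stock prices: S_u = 199.3, S_d = 105.5
Terminal payoffs (K − S): max(-28.32, 0) = 0, max(65.52, 0) = 65.52
Node 0 (S = 145): V_0 = e^(−0.02)·[0.4523·0.0000 + 0.5477·65.5185] = 35.1721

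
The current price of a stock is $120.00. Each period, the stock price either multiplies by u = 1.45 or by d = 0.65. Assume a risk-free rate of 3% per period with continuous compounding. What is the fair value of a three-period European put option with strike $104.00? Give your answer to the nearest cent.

$20.30

Risk-neutral probability p = (e^0.03 − 0.65)/(1.45 − 0.65) = 0.3805/0.8000 = 0.4756
Terminal stock prices: S_uuu = 365.8, S_uud = 164, S_udd = 73.52, S_ddd = 32.95
Terminal payoffs (K − S): max(-261.8, 0) = 0, max(-60, 0) = 0, max(30.48, 0) = 30.48, max(71.05, 0) = 71.05
Node uu (S = 252.3): V_uu = e^(−0.03)·[0.4756·0.0000 + 0.5244·0.0000] = 0.0000
Node ud (S = 113.1): V_ud = e^(−0.03)·[0.4756·0.0000 + 0.5244·30.4850] = 15.5148
Node dd (S = 50.7): V_dd = e^(−0.03)·[0.4756·30.4850 + 0.5244·71.0450] = 50.2263
Node u (S = 174): V_u = e^(−0.03)·[0.4756·0.0000 + 0.5244·15.5148] = 7.8960
Node d (S = 78): V_d = e^(−0.03)·[0.4756·15.5148 + 0.5244·50.2263] = 32.7221
Node 0 (S = 120): V_0 = e^(−0.03)·[0.4756·7.8960 + 0.5244·32.7221] = 20.2974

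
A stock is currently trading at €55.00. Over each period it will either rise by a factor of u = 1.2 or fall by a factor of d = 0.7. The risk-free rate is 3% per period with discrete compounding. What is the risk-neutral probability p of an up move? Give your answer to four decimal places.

Risk-neutral probability p = (1 + 0.03 − 0.7)/(1.2 − 0.7) = 0.3300/0.5000 = 0.6600

p = 0.6600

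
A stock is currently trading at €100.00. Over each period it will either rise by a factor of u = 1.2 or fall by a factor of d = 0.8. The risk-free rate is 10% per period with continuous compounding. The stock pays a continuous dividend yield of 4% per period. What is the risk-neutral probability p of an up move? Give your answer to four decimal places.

Per-period risk-free factor R = e^0.1 = 1.1052; dividend-adjusted growth = e^(0.1−0.04) = 1.0618.
Risk-neutral probability p = (1.0618 − 0.8)/(1.2 − 0.8) = 0.2618/0.4000 = 0.6546

p = 0.6546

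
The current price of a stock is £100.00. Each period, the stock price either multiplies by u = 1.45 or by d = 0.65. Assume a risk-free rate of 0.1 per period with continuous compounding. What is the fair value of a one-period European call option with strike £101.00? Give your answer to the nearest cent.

Risk-neutral probability p = (e^0.1 − 0.65)/(1.45 − 0.65) = 0.4552/0.8000 = 0.5690
Terminal stock prices: S_u = 145, S_d = 65
Terminal payoffs (S − K): max(44, 0) = 44, max(-36, 0) = 0
Node 0 (S = 100): V_0 = e^(−0.1)·[0.5690·44.0000 + 0.4310·0.0000] = 22.6521

£22.65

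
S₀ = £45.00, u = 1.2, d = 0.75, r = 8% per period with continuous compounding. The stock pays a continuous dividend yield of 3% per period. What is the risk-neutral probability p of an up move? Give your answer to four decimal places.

p = 0.6695

Per-period risk-free factor R = e^0.08 = 1.0833; dividend-adjusted growth = e^(0.08−0.03) = 1.0513.
Risk-neutral probability p = (1.0513 − 0.75)/(1.2 − 0.75) = 0.3013/0.4500 = 0.6695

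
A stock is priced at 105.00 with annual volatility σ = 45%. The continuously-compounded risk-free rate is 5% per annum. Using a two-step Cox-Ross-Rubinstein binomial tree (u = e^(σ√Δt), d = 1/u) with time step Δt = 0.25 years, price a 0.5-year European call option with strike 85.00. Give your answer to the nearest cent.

27.01

CRR parameters: u = e^(σ√Δt) = e^(0.45·√0.25) = 1.2523, d = 1/u = 0.7985
Per-period rate: rΔt = 0.05·0.25 = 0.0125, so R = e^0.0125 = 1.0126
Risk-neutral probability p = (e^0.0125 − 0.7985)/(1.2523 − 0.7985) = 0.2141/0.4538 = 0.4717
Terminal stock prices: S_uu = 164.7, S_ud = 105, S_dd = 66.95
Terminal payoffs (S − K): max(79.67, 0) = 79.67, max(20, 0) = 20, max(-18.05, 0) = 0
Node u (S = 131.5): V_u = e^(−0.0125)·[0.4717·79.6728 + 0.5283·20.0000] = 47.5498
Node d (S = 83.84): V_d = e^(−0.0125)·[0.4717·20.0000 + 0.5283·0.0000] = 9.3169
Node 0 (S = 105): V_0 = e^(−0.0125)·[0.4717·47.5498 + 0.5283·9.3169] = 27.0117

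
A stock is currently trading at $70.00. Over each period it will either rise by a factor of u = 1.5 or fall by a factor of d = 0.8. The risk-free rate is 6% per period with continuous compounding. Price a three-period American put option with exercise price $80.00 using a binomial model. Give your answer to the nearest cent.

Risk-neutral probability p = (e^0.06 − 0.8)/(1.5 − 0.8) = 0.2618/0.7000 = 0.3741
Terminal stock prices: S_uuu = 236.2, S_uud = 126, S_udd = 67.2, S_ddd = 35.84
Terminal payoffs (K − S): max(-156.2, 0) = 0, max(-46, 0) = 0, max(12.8, 0) = 12.8, max(44.16, 0) = 44.16
Node uu (S = 157.5): continuation = e^(−0.06)·[0.3741·0.0000 + 0.6259·0.0000] = 0.0000; exercise value = 0.0000 ≤ continuation, so V_uu = 0.0000
Node ud (S = 84): continuation = e^(−0.06)·[0.3741·0.0000 + 0.6259·12.8000] = 7.5455; exercise value = 0.0000 ≤ continuation, so V_ud = 7.5455
Node dd (S = 44.8): continuation = e^(−0.06)·[0.3741·12.8000 + 0.6259·44.1600] = 30.5412; exercise value = 35.2000 > continuation, so V_dd = 35.2000 (exercise)
Node u (S = 105): continuation = e^(−0.06)·[0.3741·0.0000 + 0.6259·7.5455] = 4.4481; exercise value = 0.0000 ≤ continuation, so V_u = 4.4481
Node d (S = 56): continuation = e^(−0.06)·[0.3741·7.5455 + 0.6259·35.2000] = 23.4083; exercise value = 24.0000 > continuation, so V_d = 24.0000 (exercise)
Node 0 (S = 70): continuation = e^(−0.06)·[0.3741·4.4481 + 0.6259·24.0000] = 15.7148; exercise value = 10.0000 ≤ continuation, so V_0 = 15.7148

$15.71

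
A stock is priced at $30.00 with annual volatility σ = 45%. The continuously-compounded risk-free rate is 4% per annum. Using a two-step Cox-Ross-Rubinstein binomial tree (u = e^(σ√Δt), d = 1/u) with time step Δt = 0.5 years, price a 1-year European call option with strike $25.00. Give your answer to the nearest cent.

CRR parameters: u = e^(σ√Δt) = e^(0.45·√0.5) = 1.3746, d = 1/u = 0.7275
Per-period rate: rΔt = 0.04·0.5 = 0.02, so R = e^0.02 = 1.0202
Risk-neutral probability p = (e^0.02 − 0.7275)/(1.3746 − 0.7275) = 0.2927/0.6472 = 0.4523
Terminal stock prices: S_uu = 56.69, S_ud = 30, S_dd = 15.88
Terminal payoffs (S − K): max(31.69, 0) = 31.69, max(5, 0) = 5, max(-9.124, 0) = 0
Node u (S = 41.24): V_u = e^(−0.02)·[0.4523·31.6898 + 0.5477·5.0000] = 16.7345
Node d (S = 21.82): V_d = e^(−0.02)·[0.4523·5.0000 + 0.5477·0.0000] = 2.2169
Node 0 (S = 30): V_0 = e^(−0.02)·[0.4523·16.7345 + 0.5477·2.2169] = 8.6097

$8.61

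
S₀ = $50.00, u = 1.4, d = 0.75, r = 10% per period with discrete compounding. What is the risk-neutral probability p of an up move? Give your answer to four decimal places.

Risk-neutral probability p = (1 + 0.1 − 0.75)/(1.4 − 0.75) = 0.3500/0.6500 = 0.5385

p = 0.5385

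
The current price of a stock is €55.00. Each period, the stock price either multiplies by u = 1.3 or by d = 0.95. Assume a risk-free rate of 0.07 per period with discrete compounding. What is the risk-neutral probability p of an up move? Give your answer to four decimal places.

p = 0.3429

Risk-neutral probability p = (1 + 0.07 − 0.95)/(1.3 − 0.95) = 0.1200/0.3500 = 0.3429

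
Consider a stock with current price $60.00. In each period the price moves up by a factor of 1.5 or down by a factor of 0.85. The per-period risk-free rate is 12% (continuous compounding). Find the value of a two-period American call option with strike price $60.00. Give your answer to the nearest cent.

Risk-neutral probability p = (e^0.12 − 0.85)/(1.5 − 0.85) = 0.2775/0.6500 = 0.4269
Terminal stock prices: S_uu = 135, S_ud = 76.5, S_dd = 43.35
Terminal payoffs (S − K): max(75, 0) = 75, max(16.5, 0) = 16.5, max(-16.65, 0) = 0
Node u (S = 90): continuation = e^(−0.12)·[0.4269·75.0000 + 0.5731·16.5000] = 36.7848; exercise value = 30.0000 ≤ continuation, so V_u = 36.7848
Node d (S = 51): continuation = e^(−0.12)·[0.4269·16.5000 + 0.5731·0.0000] = 6.2476; exercise value = 0.0000 ≤ continuation, so V_d = 6.2476
Node 0 (S = 60): continuation = e^(−0.12)·[0.4269·36.7848 + 0.5731·6.2476] = 17.1038; exercise value = 0.0000 ≤ continuation, so V_0 = 17.1038

$17.10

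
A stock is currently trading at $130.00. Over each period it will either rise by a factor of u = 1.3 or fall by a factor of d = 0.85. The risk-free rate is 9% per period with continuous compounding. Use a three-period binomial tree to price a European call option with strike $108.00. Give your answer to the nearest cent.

$49.61

Risk-neutral probability p = (e^0.09 − 0.85)/(1.3 − 0.85) = 0.2442/0.4500 = 0.5426
Terminal stock prices: S_uuu = 285.6, S_uud = 186.7, S_udd = 122.1, S_ddd = 79.84
Terminal payoffs (S − K): max(177.6, 0) = 177.6, max(78.75, 0) = 78.75, max(14.1, 0) = 14.1, max(-28.16, 0) = 0
Node uu (S = 219.7): V_uu = e^(−0.09)·[0.5426·177.6100 + 0.4574·78.7450] = 120.9954
Node ud (S = 143.7): V_ud = e^(−0.09)·[0.5426·78.7450 + 0.4574·14.1025] = 44.9454
Node dd (S = 93.92): V_dd = e^(−0.09)·[0.5426·14.1025 + 0.4574·0.0000] = 6.9935
Node u (S = 169): V_u = e^(−0.09)·[0.5426·120.9954 + 0.4574·44.9454] = 78.7908
Node d (S = 110.5): V_d = e^(−0.09)·[0.5426·44.9454 + 0.4574·6.9935] = 25.2123
Node 0 (S = 130): V_0 = e^(−0.09)·[0.5426·78.7908 + 0.4574·25.2123] = 49.6123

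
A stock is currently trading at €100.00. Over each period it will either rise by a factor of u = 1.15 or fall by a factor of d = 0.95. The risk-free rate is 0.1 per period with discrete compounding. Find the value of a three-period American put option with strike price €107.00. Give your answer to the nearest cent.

Risk-neutral probability p = (1 + 0.1 − 0.95)/(1.15 − 0.95) = 0.1500/0.2000 = 0.7500
Terminal stock prices: S_uuu = 152.1, S_uud = 125.6, S_udd = 103.8, S_ddd = 85.74
Terminal payoffs (K − S): max(-45.09, 0) = 0, max(-18.64, 0) = 0, max(3.213, 0) = 3.213, max(21.26, 0) = 21.26
Node uu (S = 132.2): continuation = 1/1.1·[0.7500·0.0000 + 0.2500·0.0000] = 0.0000; exercise value = 0.0000 ≤ continuation, so V_uu = 0.0000
Node ud (S = 109.2): continuation = 1/1.1·[0.7500·0.0000 + 0.2500·3.2125] = 0.7301; exercise value = 0.0000 ≤ continuation, so V_ud = 0.7301
Node dd (S = 90.25): continuation = 1/1.1·[0.7500·3.2125 + 0.2500·21.2625] = 7.0227; exercise value = 16.7500 > continuation, so V_dd = 16.7500 (exercise)
Node u (S = 115): continuation = 1/1.1·[0.7500·0.0000 + 0.2500·0.7301] = 0.1659; exercise value = 0.0000 ≤ continuation, so V_u = 0.1659
Node d (S = 95): continuation = 1/1.1·[0.7500·0.7301 + 0.2500·16.7500] = 4.3046; exercise value = 12.0000 > continuation, so V_d = 12.0000 (exercise)
Node 0 (S = 100): continuation = 1/1.1·[0.7500·0.1659 + 0.2500·12.0000] = 2.8404; exercise value = 7.0000 > continuation, so V_0 = 7.0000 (exercise)

€7.00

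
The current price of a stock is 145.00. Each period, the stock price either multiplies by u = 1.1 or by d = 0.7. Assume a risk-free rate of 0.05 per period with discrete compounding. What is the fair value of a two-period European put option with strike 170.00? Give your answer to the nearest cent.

Risk-neutral probability p = (1 + 0.05 − 0.7)/(1.1 − 0.7) = 0.3500/0.4000 = 0.8750
Terminal stock prices: S_uu = 175.5, S_ud = 111.6, S_dd = 71.05
Terminal payoffs (K − S): max(-5.45, 0) = 0, max(58.35, 0) = 58.35, max(98.95, 0) = 98.95
Node u (S = 159.5): V_u = 1/1.05·[0.8750·0.0000 + 0.1250·58.3500] = 6.9464
Node d (S = 101.5): V_d = 1/1.05·[0.8750·58.3500 + 0.1250·98.9500] = 60.4048
Node 0 (S = 145): V_0 = 1/1.05·[0.8750·6.9464 + 0.1250·60.4048] = 12.9797

12.98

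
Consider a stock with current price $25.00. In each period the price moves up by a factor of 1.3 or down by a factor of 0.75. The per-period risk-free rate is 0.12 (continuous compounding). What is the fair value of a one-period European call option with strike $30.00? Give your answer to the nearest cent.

Risk-neutral probability p = (e^0.12 − 0.75)/(1.3 − 0.75) = 0.3775/0.5500 = 0.6864
Terminal stock prices: S_u = 32.5, S_d = 18.75
Terminal payoffs (S − K): max(2.5, 0) = 2.5, max(-11.25, 0) = 0
Node 0 (S = 25): V_0 = e^(−0.12)·[0.6864·2.5000 + 0.3136·0.0000] = 1.5219

$1.52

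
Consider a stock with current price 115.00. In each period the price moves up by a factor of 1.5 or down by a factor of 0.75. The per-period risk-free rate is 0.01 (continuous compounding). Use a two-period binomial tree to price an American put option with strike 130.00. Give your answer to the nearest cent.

28.43

Risk-neutral probability p = (e^0.01 − 0.75)/(1.5 − 0.75) = 0.2601/0.7500 = 0.3467
Terminal stock prices: S_uu = 258.8, S_ud = 129.4, S_dd = 64.69
Terminal payoffs (K − S): max(-128.8, 0) = 0, max(0.625, 0) = 0.625, max(65.31, 0) = 65.31
Node u (S = 172.5): continuation = e^(−0.01)·[0.3467·0.0000 + 0.6533·0.6250] = 0.4042; exercise value = 0.0000 ≤ continuation, so V_u = 0.4042
Node d (S = 86.25): continuation = e^(−0.01)·[0.3467·0.6250 + 0.6533·65.3125] = 42.4565; exercise value = 43.7500 > continuation, so V_d = 43.7500 (exercise)
Node 0 (S = 115): continuation = e^(−0.01)·[0.3467·0.4042 + 0.6533·43.7500] = 28.4348; exercise value = 15.0000 ≤ continuation, so V_0 = 28.4348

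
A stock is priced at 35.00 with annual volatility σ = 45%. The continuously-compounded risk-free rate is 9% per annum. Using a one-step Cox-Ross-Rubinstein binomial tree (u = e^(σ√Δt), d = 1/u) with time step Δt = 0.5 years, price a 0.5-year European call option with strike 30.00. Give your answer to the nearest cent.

CRR parameters: u = e^(σ√Δt) = e^(0.45·√0.5) = 1.3746, d = 1/u = 0.7275
Per-period rate: rΔt = 0.09·0.5 = 0.045, so R = e^0.045 = 1.0460
Risk-neutral probability p = (e^0.045 − 0.7275)/(1.3746 − 0.7275) = 0.3186/0.6472 = 0.4922
Terminal stock prices: S_u = 48.11, S_d = 25.46
Terminal payoffs (S − K): max(18.11, 0) = 18.11, max(-4.539, 0) = 0
Node 0 (S = 35): V_0 = e^(−0.045)·[0.4922·18.1127 + 0.5078·0.0000] = 8.5234

8.52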